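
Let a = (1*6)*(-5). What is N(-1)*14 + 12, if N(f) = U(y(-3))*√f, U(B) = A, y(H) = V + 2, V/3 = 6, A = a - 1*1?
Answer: 12 - 434*I ≈ 12.0 - 434.0*I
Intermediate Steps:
a = -30 (a = 6*(-5) = -30)
A = -31 (A = -30 - 1*1 = -30 - 1 = -31)
V = 18 (V = 3*6 = 18)
y(H) = 20 (y(H) = 18 + 2 = 20)
U(B) = -31
N(f) = -31*√f
N(-1)*14 + 12 = -31*I*14 + 12 = -434*I + 12 = 12 - 434*I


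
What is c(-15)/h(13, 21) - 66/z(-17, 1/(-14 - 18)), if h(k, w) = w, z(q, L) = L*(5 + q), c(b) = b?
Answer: -1237/7 ≈ -176.71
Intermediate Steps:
c(-15)/h(13, 21) - 66/z(-17, 1/(-14 - 18)) = -15/21 - 66*(-14 - 18)/(5 - 17) = -15*1/21 - 66/(-12/(-32)) = -5/7 - 66/((-1/32*(-12))) = -5/7 - 66/3/8 = -5/7 - 66*8/3 = -5/7 - 176 = -1237/7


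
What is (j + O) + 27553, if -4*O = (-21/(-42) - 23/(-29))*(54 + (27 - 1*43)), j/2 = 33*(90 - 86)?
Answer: 3225347/116 ≈ 27805.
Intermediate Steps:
j = 264 (j = 2*(33*(90 - 86)) = 2*(33*4) = 2*132 = 264)
O = -1425/116 (O = -(-21/(-42) - 23/(-29))*(54 + (27 - 1*43))/4 = -(-21*(-1/42) - 23*(-1/29))*(54 + (27 - 43))/4 = -(½ + 23/29)*(54 - 16)/4 = -75*38/232 = -¼*1425/29 = -1425/116 ≈ -12.284)
(j + O) + 27553 = (264 - 1425/116) + 27553 = 29199/116 + 27553 = 3225347/116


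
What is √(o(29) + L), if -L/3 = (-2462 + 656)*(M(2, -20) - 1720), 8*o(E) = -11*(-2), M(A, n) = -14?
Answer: I*√37579237/2 ≈ 3065.1*I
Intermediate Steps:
o(E) = 11/4 (o(E) = (-11*(-2))/8 = (⅛)*22 = 11/4)
L = -9394812 (L = -3*(-2462 + 656)*(-14 - 1720) = -(-5418)*(-1734) = -3*3131604 = -9394812)
√(o(29) + L) = √(11/4 - 9394812) = √(-37579237/4) = I*√37579237/2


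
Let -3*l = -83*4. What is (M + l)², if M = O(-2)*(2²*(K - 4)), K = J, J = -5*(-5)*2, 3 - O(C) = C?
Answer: 9560464/9 ≈ 1.0623e+6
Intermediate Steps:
O(C) = 3 - C
l = 332/3 (l = -(-83)*4/3 = -⅓*(-332) = 332/3 ≈ 110.67)
J = 50 (J = 25*2 = 50)
K = 50
M = 920 (M = (3 - 1*(-2))*(2²*(50 - 4)) = (3 + 2)*(4*46) = 5*184 = 920)
(M + l)² = (920 + 332/3)² = (3092/3)² = 9560464/9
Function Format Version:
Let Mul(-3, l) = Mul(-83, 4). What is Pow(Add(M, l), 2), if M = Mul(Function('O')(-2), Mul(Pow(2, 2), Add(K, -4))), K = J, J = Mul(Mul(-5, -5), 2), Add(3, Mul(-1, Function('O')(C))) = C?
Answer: Rational(9560464, 9) ≈ 1.0623e+6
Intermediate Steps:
Function('O')(C) = Add(3, Mul(-1, C))
l = Rational(332, 3) (l = Mul(Rational(-1, 3), Mul(-83, 4)) = Mul(Rational(-1, 3), -332) = Rational(332, 3) ≈ 110.67)
J = 50 (J = Mul(25, 2) = 50)
K = 50
M = 920 (M = Mul(Add(3, Mul(-1, -2)), Mul(Pow(2, 2), Add(50, -4))) = Mul(Add(3, 2), Mul(4, 46)) = Mul(5, 184) = 920)
Pow(Add(M, l), 2) = Pow(Add(920, Rational(332, 3)), 2) = Pow(Rational(3092, 3), 2) = Rational(9560464, 9)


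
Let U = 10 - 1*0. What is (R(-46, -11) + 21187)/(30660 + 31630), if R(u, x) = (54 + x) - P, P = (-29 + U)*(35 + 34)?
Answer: 22541/62290 ≈ 0.36187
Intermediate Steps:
U = 10 (U = 10 + 0 = 10)
P = -1311 (P = (-29 + 10)*(35 + 34) = -19*69 = -1311)
R(u, x) = 1365 + x (R(u, x) = (54 + x) - 1*(-1311) = (54 + x) + 1311 = 1365 + x)
(R(-46, -11) + 21187)/(30660 + 31630) = ((1365 - 11) + 21187)/(30660 + 31630) = (1354 + 21187)/62290 = 22541*(1/62290) = 22541/62290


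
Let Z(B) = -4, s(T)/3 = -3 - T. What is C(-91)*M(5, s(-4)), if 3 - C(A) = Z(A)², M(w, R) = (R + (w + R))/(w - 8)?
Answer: 143/3 ≈ 47.667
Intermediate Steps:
s(T) = -9 - 3*T (s(T) = 3*(-3 - T) = -9 - 3*T)
M(w, R) = (w + 2*R)/(-8 + w) (M(w, R) = (R + (R + w))/(-8 + w) = (w + 2*R)/(-8 + w))
C(A) = -13 (C(A) = 3 - 1*(-4)² = 3 - 1*16 = 3 - 16 = -13)
C(-91)*M(5, s(-4)) = -13*(5 + 2*(-9 - 3*(-4)))/(-8 + 5) = -13*(5 + 2*(-9 + 12))/(-3) = -(-13)*(5 + 2*3)/3 = -(-13)*(5 + 6)/3 = -(-13)*11/3 = -13*(-11/3) = 143/3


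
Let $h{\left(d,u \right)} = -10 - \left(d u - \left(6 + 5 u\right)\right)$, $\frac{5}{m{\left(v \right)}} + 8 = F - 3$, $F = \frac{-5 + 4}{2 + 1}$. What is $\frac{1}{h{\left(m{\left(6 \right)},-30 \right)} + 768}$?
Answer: $\frac{17}{10213} \approx 0.0016645$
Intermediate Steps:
$F = - \frac{1}{3} \approx -0.33333$
$m{\left(v \right)} = - \frac{15}{34}$ ($m{\left(v \right)} = \frac{5}{-8 - \frac{10}{3}} = \frac{5}{- \frac{34}{3}} = 5 \left(- \frac{3}{34}\right) = - \frac{15}{34}$)
$h{\left(d,u \right)} = -4 + 5 u - d u$ ($h{\left(d,u \right)} = -10 - \left(d u - \left(6 + 5 u\right)\right) = -10 - \left(-6 - 5 u + d u\right) = -10 + \left(6 + 5 u - d u\right) = -4 + 5 u - d u$)
$\frac{1}{h{\left(m{\left(6 \right)},-30 \right)} + 768} = \frac{1}{\left(-4 + 5 \left(-30\right) - \left(- \frac{15}{34}\right) \left(-30\right)\right) + 768} = \frac{1}{\left(-4 - 150 - \frac{225}{17}\right) + 768} = \frac{1}{- \frac{2843}{17} + 768} = \frac{1}{\frac{10213}{17}} = \frac{17}{10213}$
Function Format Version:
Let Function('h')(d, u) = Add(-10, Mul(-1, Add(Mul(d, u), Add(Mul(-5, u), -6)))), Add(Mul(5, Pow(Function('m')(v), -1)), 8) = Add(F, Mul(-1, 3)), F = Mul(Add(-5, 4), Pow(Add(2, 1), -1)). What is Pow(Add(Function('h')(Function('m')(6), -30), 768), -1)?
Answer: Rational(17, 10213) ≈ 0.0016645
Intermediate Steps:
F = Rational(-1, 3) (F = Mul(-1, Pow(3, -1)) = Mul(-1, Rational(1, 3)) = Rational(-1, 3) ≈ -0.33333)
Function('m')(v) = Rational(-15, 34) (Function('m')(v) = Mul(5, Pow(Add(-8, Add(Rational(-1, 3), Mul(-1, 3))), -1)) = Mul(5, Pow(Add(-8, Add(Rational(-1, 3), -3)), -1)) = Mul(5, Pow(Add(-8, Rational(-10, 3)), -1)) = Mul(5, Pow(Rational(-34, 3), -1)) = Mul(5, Rational(-3, 34)) = Rational(-15, 34))
Function('h')(d, u) = Add(-4, Mul(5, u), Mul(-1, d, u)) (Function('h')(d, u) = Add(-10, Mul(-1, Add(Mul(d, u), Add(-6, Mul(-5, u))))) = Add(-10, Mul(-1, Add(-6, Mul(-5, u), Mul(d, u)))) = Add(-10, Add(6, Mul(5, u), Mul(-1, d, u))) = Add(-4, Mul(5, u), Mul(-1, d, u)))
Pow(Add(Function('h')(Function('m')(6), -30), 768), -1) = Pow(Add(Add(-4, Mul(5, -30), Mul(-1, Rational(-15, 34), -30)), 768), -1) = Pow(Add(Add(-4, -150, Rational(-225, 17)), 768), -1) = Pow(Add(Rational(-2843, 17), 768), -1) = Pow(Rational(10213, 17), -1) = Rational(17, 10213)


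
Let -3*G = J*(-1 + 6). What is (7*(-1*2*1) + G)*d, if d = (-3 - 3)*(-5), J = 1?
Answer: -470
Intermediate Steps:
d = 30 (d = -6*(-5) = 30)
G = -5/3 (G = -(-1 + 6)/3 = -5/3 ≈ -1.6667)
(7*(-1*2*1) + G)*d = (7*(-1*2*1) - 5/3)*30 = (7*(-2*1) - 5/3)*30 = (7*(-2) - 5/3)*30 = (-14 - 5/3)*30 = -47/3*30 = -470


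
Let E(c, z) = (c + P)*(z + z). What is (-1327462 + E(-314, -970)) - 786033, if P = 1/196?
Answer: -73712900/49 ≈ -1.5043e+6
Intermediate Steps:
P = 1/196 ≈ 0.0051020
E(c, z) = 2*z*(1/196 + c) (E(c, z) = (c + 1/196)*(z + z) = (1/196 + c)*(2*z) = 2*z*(1/196 + c))
(-1327462 + E(-314, -970)) - 786033 = (-1327462 + (1/98)*(-970)*(1 + 196*(-314))) - 786033 = (-1327462 + (1/98)*(-970)*(1 - 61544)) - 786033 = (-1327462 + (1/98)*(-970)*(-61543)) - 786033 = (-1327462 + 29848355/49) - 786033 = -35197283/49 - 786033 = -73712900/49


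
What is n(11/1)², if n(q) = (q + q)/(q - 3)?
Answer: 121/16 ≈ 7.5625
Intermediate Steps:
n(q) = 2*q/(-3 + q) (n(q) = (2*q)/(-3 + q) = 2*q/(-3 + q))
n(11/1)² = (2*(11/1)/(-3 + 11/1))² = (2*(11*1)/(-3 + 11*1))² = (2*11/(-3 + 11))² = (2*11/8)² = (2*11*(⅛))² = (11/4)² = 121/16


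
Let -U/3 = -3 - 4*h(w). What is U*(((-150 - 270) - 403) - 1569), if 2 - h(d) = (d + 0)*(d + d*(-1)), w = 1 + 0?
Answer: -78936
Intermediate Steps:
w = 1
h(d) = 2 (h(d) = 2 - (d + 0)*(d + d*(-1)) = 2 - d*(d - d) = 2 - d*0 = 2 - 1*0 = 2 + 0 = 2)
U = 33 (U = -3*(-3 - 4*2) = -3*(-3 - 8) = -3*(-11) = 33)
U*(((-150 - 270) - 403) - 1569) = 33*(((-150 - 270) - 403) - 1569) = 33*((-420 - 403) - 1569) = 33*(-823 - 1569) = 33*(-2392) = -78936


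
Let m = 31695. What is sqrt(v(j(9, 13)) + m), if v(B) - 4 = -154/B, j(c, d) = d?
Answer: sqrt(5355129)/13 ≈ 178.01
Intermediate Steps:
v(B) = 4 - 154/B
sqrt(v(j(9, 13)) + m) = sqrt((4 - 154/13) + 31695) = sqrt(-102/13 + 31695) = sqrt(411933/13) = sqrt(5355129)/13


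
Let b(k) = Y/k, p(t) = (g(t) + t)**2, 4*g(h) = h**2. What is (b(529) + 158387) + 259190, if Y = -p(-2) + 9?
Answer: 220898241/529 ≈ 4.1758e+5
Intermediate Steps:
g(h) = h**2/4
p(t) = (t + t**2/4)**2 (p(t) = (t**2/4 + t)**2 = (t + t**2/4)**2)
Y = 8 (Y = -(-2)**2*(4 - 2)**2/16 + 9 = -4*2**2/16 + 9 = -4*4/16 + 9 = -1*1 + 9 = -1 + 9 = 8)
b(k) = 8/k
(b(529) + 158387) + 259190 = (8/529 + 158387) + 259190 = 83786731/529 + 259190 = 220898241/529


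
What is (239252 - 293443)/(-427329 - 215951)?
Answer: 54191/643280 ≈ 0.084242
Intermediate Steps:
(239252 - 293443)/(-427329 - 215951) = -54191/(-643280) = -54191*(-1/643280) = 54191/643280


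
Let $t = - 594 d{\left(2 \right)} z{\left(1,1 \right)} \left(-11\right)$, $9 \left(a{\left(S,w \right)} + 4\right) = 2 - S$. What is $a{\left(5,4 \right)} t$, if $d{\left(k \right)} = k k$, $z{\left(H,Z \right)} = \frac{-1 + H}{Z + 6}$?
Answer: $0$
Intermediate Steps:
$z{\left(H,Z \right)} = \frac{-1 + H}{6 + Z}$
$d{\left(k \right)} = k^{2}$
$a{\left(S,w \right)} = - \frac{34}{9} - \frac{S}{9}$ ($a{\left(S,w \right)} = -4 + \frac{2 - S}{9} = -4 - \left(- \frac{2}{9} + \frac{S}{9}\right) = - \frac{34}{9} - \frac{S}{9}$)
$t = 0$ ($t = - 594 \cdot 2^{2} \frac{-1 + 1}{6 + 1} \left(-11\right) = - 594 \cdot 4 \cdot \frac{1}{7} \cdot 0 \left(-11\right) = - 594 \cdot 4 \cdot 0 \left(-11\right) = - 594 \cdot 0 \left(-11\right) = \left(-594\right) 0 = 0$)
$a{\left(5,4 \right)} t = \left(- \frac{34}{9} - \frac{5}{9}\right) 0 = \left(- \frac{13}{3}\right) 0 = 0$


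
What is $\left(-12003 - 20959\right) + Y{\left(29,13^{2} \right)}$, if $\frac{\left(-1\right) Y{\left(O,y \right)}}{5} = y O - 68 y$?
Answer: $-7$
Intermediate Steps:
$Y{\left(O,y \right)} = 340 y - 5 O y$ ($Y{\left(O,y \right)} = - 5 \left(y O - 68 y\right) = - 5 \left(O y - 68 y\right) = - 5 \left(- 68 y + O y\right) = 340 y - 5 O y$)
$\left(-12003 - 20959\right) + Y{\left(29,13^{2} \right)} = \left(-12003 - 20959\right) + 5 \cdot 13^{2} \left(68 - 29\right) = -32962 + 5 \cdot 169 \left(68 - 29\right) = -32962 + 5 \cdot 169 \cdot 39 = -32962 + 32955 = -7$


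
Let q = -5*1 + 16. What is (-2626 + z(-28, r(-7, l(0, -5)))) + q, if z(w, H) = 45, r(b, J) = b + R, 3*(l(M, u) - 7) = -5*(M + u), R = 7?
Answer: -2570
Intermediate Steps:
l(M, u) = 7 - 5*M/3 - 5*u/3 (l(M, u) = 7 + (-5*(M + u))/3 = 7 + (-5*M - 5*u)/3 = 7 + (-5*M/3 - 5*u/3) = 7 - 5*M/3 - 5*u/3)
r(b, J) = 7 + b (r(b, J) = b + 7 = 7 + b)
q = 11 (q = -5 + 16 = 11)
(-2626 + z(-28, r(-7, l(0, -5)))) + q = (-2626 + 45) + 11 = -2581 + 11 = -2570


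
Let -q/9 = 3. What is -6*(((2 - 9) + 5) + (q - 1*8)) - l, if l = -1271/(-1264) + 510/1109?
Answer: 309140093/1401776 ≈ 220.53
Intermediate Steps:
l = 2054179/1401776 (l = -1271*(-1/1264) + 510*(1/1109) = 1271/1264 + 510/1109 = 2054179/1401776 ≈ 1.4654)
q = -27 (q = -9*3 = -27)
-6*(((2 - 9) + 5) + (q - 1*8)) - l = -6*(((2 - 9) + 5) + (-27 - 1*8)) - 1*2054179/1401776 = -6*((-7 + 5) + (-27 - 8)) - 2054179/1401776 = -6*(-2 - 35) - 2054179/1401776 = -6*(-37) - 2054179/1401776 = 222 - 2054179/1401776 = 309140093/1401776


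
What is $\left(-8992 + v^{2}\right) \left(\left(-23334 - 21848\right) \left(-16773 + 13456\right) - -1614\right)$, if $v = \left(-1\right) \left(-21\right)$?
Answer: $-1281541003708$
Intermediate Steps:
$v = 21$
$\left(-8992 + v^{2}\right) \left(\left(-23334 - 21848\right) \left(-16773 + 13456\right) - -1614\right) = \left(-8992 + 21^{2}\right) \left(\left(-23334 - 21848\right) \left(-16773 + 13456\right) - -1614\right) = \left(-8992 + 441\right) \left(\left(-45182\right) \left(-3317\right) + \left(-6 + 1620\right)\right) = - 8551 \left(149868694 + 1614\right) = \left(-8551\right) 149870308 = -1281541003708$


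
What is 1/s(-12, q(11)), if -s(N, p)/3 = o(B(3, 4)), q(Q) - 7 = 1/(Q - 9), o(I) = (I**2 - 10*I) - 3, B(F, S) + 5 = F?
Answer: -1/63 ≈ -0.015873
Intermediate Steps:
B(F, S) = -5 + F
o(I) = -3 + I**2 - 10*I
q(Q) = 7 + 1/(-9 + Q) (q(Q) = 7 + 1/(Q - 9) = 7 + 1/(-9 + Q))
s(N, p) = -63 (s(N, p) = -3*(-3 + (-5 + 3)**2 - 10*(-5 + 3)) = -3*(-3 + (-2)**2 - 10*(-2)) = -3*(-3 + 4 + 20) = -3*21 = -63)
1/s(-12, q(11)) = 1/(-63) = -1/63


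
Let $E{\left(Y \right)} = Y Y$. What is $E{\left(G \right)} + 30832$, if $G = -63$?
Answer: $34801$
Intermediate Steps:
$E{\left(Y \right)} = Y^{2}$
$E{\left(G \right)} + 30832 = \left(-63\right)^{2} + 30832 = 3969 + 30832 = 34801$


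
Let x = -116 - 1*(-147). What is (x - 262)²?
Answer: 53361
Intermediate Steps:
x = 31 (x = -116 + 147 = 31)
(x - 262)² = (31 - 262)² = (-231)² = 53361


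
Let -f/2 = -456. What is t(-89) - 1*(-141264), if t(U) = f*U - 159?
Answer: 59937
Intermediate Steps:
f = 912 (f = -2*(-456) = 912)
t(U) = -159 + 912*U (t(U) = 912*U - 159 = -159 + 912*U)
t(-89) - 1*(-141264) = (-159 + 912*(-89)) - 1*(-141264) = (-159 - 81168) + 141264 = -81327 + 141264 = 59937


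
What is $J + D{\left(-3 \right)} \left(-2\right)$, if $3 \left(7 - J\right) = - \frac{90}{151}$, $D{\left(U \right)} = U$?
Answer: $\frac{1993}{151} \approx 13.199$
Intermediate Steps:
$J = \frac{1087}{151}$ ($J = 7 - \frac{\left(-90\right) \frac{1}{151}}{3} = 7 - - \frac{30}{151} = 7 + \frac{30}{151} = \frac{1087}{151} \approx 7.1987$)
$J + D{\left(-3 \right)} \left(-2\right) = \frac{1087}{151} - -6 = \frac{1087}{151} + 6 = \frac{1993}{151}$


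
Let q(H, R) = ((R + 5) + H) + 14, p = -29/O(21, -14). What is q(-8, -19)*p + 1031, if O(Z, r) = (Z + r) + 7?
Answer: 7333/7 ≈ 1047.6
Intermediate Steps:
O(Z, r) = 7 + Z + r
p = -29/14 (p = -29/(7 + 21 - 14) = -29/14 ≈ -2.0714)
q(H, R) = 19 + H + R (q(H, R) = ((5 + R) + H) + 14 = (5 + H + R) + 14 = 19 + H + R)
q(-8, -19)*p + 1031 = (19 - 8 - 19)*(-29/14) + 1031 = -8*(-29/14) + 1031 = 116/7 + 1031 = 7333/7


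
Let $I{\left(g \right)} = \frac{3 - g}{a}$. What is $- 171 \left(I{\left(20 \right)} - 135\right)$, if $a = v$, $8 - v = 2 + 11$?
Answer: $\frac{112518}{5} \approx 22504.0$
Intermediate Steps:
$v = -5$ ($v = 8 - \left(2 + 11\right) = 8 - 13 = -5$)
$a = -5$
$I{\left(g \right)} = - \frac{3}{5} + \frac{g}{5}$ ($I{\left(g \right)} = \frac{3 - g}{-5} = \left(3 - g\right) \left(- \frac{1}{5}\right) = - \frac{3}{5} + \frac{g}{5}$)
$- 171 \left(I{\left(20 \right)} - 135\right) = - 171 \left(\left(- \frac{3}{5} + \frac{1}{5} \cdot 20\right) - 135\right) = - 171 \left(\left(- \frac{3}{5} + 4\right) - 135\right) = - 171 \left(\frac{17}{5} - 135\right) = \left(-171\right) \left(- \frac{658}{5}\right) = \frac{112518}{5}$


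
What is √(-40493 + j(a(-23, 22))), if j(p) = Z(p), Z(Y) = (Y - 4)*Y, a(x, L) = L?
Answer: I*√40097 ≈ 200.24*I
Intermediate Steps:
Z(Y) = Y*(-4 + Y) (Z(Y) = (-4 + Y)*Y = Y*(-4 + Y))
j(p) = p*(-4 + p)
√(-40493 + j(a(-23, 22))) = √(-40493 + 22*(-4 + 22)) = √(-40493 + 22*18) = √(-40493 + 396) = √(-40097) = I*√40097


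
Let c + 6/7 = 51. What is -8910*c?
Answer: -3127410/7 ≈ -4.4677e+5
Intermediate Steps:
c = 351/7 (c = -6/7 + 51 = 351/7 ≈ 50.143)
-8910*c = -8910*351/7 = -3127410/7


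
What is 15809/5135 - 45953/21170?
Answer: 3948315/4348318 ≈ 0.90801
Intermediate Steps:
15809/5135 - 45953/21170 = 3948315/4348318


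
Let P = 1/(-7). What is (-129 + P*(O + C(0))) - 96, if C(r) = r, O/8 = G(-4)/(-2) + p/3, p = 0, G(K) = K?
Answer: -1591/7 ≈ -227.29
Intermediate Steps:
O = 16 (O = 8*(-4/(-2) + 0/3) = 8*(-4*(-½) + 0*(⅓)) = 8*(2 + 0) = 8*2 = 16)
P = -⅐ ≈ -0.14286
(-129 + P*(O + C(0))) - 96 = (-129 - (16 + 0)/7) - 96 = (-129 - ⅐*16) - 96 = (-129 - 16/7) - 96 = -919/7 - 96 = -1591/7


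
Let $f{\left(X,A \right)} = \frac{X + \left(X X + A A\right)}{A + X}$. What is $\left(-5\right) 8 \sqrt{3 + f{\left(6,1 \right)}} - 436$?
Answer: $-436 - \frac{320 \sqrt{7}}{7} \approx -556.95$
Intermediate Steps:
$f{\left(X,A \right)} = \frac{X + A^{2} + X^{2}}{A + X}$ ($f{\left(X,A \right)} = \frac{X + \left(X^{2} + A^{2}\right)}{A + X} = \frac{X + \left(A^{2} + X^{2}\right)}{A + X} = \frac{X + A^{2} + X^{2}}{A + X}$)
$\left(-5\right) 8 \sqrt{3 + f{\left(6,1 \right)}} - 436 = \left(-5\right) 8 \sqrt{3 + \frac{6 + 1^{2} + 6^{2}}{1 + 6}} - 436 = - 40 \sqrt{3 + \frac{6 + 1 + 36}{7}} - 436 = - 40 \sqrt{3 + \frac{1}{7} \cdot 43} - 436 = - 40 \sqrt{3 + \frac{43}{7}} - 436 = - 40 \sqrt{\frac{64}{7}} - 436 = - 40 \frac{8 \sqrt{7}}{7} - 436 = - \frac{320 \sqrt{7}}{7} - 436 = -436 - \frac{320 \sqrt{7}}{7}$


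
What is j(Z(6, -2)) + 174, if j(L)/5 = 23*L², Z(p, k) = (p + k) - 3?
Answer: 289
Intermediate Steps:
Z(p, k) = -3 + k + p (Z(p, k) = (k + p) - 3 = -3 + k + p)
j(L) = 115*L² (j(L) = 5*(23*L²) = 115*L²)
j(Z(6, -2)) + 174 = 115*(-3 - 2 + 6)² + 174 = 115*1² + 174 = 115*1 + 174 = 115 + 174 = 289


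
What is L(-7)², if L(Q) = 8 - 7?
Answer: 1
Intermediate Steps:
L(Q) = 1
L(-7)² = 1² = 1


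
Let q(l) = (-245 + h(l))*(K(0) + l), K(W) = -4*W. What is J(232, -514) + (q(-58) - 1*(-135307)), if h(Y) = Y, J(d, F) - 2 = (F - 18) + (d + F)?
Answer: 152069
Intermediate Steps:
J(d, F) = -16 + d + 2*F (J(d, F) = 2 + ((F - 18) + (d + F)) = 2 + ((-18 + F) + (F + d)) = 2 + (-18 + d + 2*F) = -16 + d + 2*F)
q(l) = l*(-245 + l) (q(l) = (-245 + l)*(-4*0 + l) = (-245 + l)*(0 + l) = (-245 + l)*l = l*(-245 + l))
J(232, -514) + (q(-58) - 1*(-135307)) = (-16 + 232 + 2*(-514)) + (-58*(-245 - 58) - 1*(-135307)) = (-16 + 232 - 1028) + (-58*(-303) + 135307) = -812 + (17574 + 135307) = -812 + 152881 = 152069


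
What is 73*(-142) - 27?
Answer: -10393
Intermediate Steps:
73*(-142) - 27 = -10366 - 27 = -10393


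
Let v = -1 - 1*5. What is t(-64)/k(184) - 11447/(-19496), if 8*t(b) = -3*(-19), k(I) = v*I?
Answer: 4166193/7174528 ≈ 0.58069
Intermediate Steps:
v = -6 (v = -1 - 5 = -6)
k(I) = -6*I
t(b) = 57/8 (t(b) = (-3*(-19))/8 = (⅛)*57 = 57/8)
t(-64)/k(184) - 11447/(-19496) = 57/(8*((-6*184))) - 11447/(-19496) = (57/8)/(-1104) - 11447*(-1/19496) = (57/8)*(-1/1104) + 11447/19496 = -19/2944 + 11447/19496 = 4166193/7174528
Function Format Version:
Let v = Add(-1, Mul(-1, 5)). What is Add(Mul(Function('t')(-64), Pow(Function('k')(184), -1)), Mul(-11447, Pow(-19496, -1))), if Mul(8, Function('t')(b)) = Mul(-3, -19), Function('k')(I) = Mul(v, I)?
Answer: Rational(4166193, 7174528) ≈ 0.58069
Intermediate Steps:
v = -6 (v = Add(-1, -5) = -6)
Function('k')(I) = Mul(-6, I)
Function('t')(b) = Rational(57, 8) (Function('t')(b) = Mul(Rational(1, 8), Mul(-3, -19)) = Mul(Rational(1, 8), 57) = Rational(57, 8))
Add(Mul(Function('t')(-64), Pow(Function('k')(184), -1)), Mul(-11447, Pow(-19496, -1))) = Add(Mul(Rational(57, 8), Pow(Mul(-6, 184), -1)), Mul(-11447, Pow(-19496, -1))) = Add(Mul(Rational(57, 8), Pow(-1104, -1)), Mul(-11447, Rational(-1, 19496))) = Add(Mul(Rational(57, 8), Rational(-1, 1104)), Rational(11447, 19496)) = Add(Rational(-19, 2944), Rational(11447, 19496)) = Rational(4166193, 7174528)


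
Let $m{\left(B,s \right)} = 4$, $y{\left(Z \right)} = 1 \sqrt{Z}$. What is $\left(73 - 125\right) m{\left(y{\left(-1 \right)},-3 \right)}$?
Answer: $-208$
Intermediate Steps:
$y{\left(Z \right)} = \sqrt{Z}$
$\left(73 - 125\right) m{\left(y{\left(-1 \right)},-3 \right)} = \left(73 - 125\right) 4 = \left(-52\right) 4 = -208$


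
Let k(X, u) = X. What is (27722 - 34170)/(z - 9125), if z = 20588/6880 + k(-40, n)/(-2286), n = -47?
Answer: 12676510080/17933467579 ≈ 0.70686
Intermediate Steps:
z = 5917421/1965960 (z = 20588/6880 - 40/(-2286) = 20588*(1/6880) - 40*(-1/2286) = 5147/1720 + 20/1143 = 5917421/1965960 ≈ 3.0099)
(27722 - 34170)/(z - 9125) = (27722 - 34170)/(5917421/1965960 - 9125) = -6448/(-17933467579/1965960) = -6448*(-1965960/17933467579) = 12676510080/17933467579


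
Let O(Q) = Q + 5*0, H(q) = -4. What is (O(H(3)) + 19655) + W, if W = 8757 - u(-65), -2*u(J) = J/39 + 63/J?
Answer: 5539303/195 ≈ 28407.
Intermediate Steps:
u(J) = -63/(2*J) - J/78 (u(J) = -(J/39 + 63/J)/2 = -(63/J + J/39)/2 = -63/(2*J) - J/78)
W = 1707358/195 (W = 8757 - (-2457 - 1*(-65)²)/(78*(-65)) = 8757 - (-1)*(-2457 - 1*4225)/(78*65) = 8757 - (-1)*(-2457 - 4225)/(78*65) = 8757 - (-1)*(-6682)/(78*65) = 8757 - 1*257/195 = 8757 - 257/195 = 1707358/195 ≈ 8755.7)
O(Q) = Q (O(Q) = Q + 0 = Q)
(O(H(3)) + 19655) + W = (-4 + 19655) + 1707358/195 = 19651 + 1707358/195 = 5539303/195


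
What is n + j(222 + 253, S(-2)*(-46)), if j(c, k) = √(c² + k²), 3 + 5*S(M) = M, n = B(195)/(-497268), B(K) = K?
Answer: -65/165756 + √227741 ≈ 477.22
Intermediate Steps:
n = -65/165756 (n = 195/(-497268) = 195*(-1/497268) = -65/165756 ≈ -0.00039214)
S(M) = -⅗ + M/5
n + j(222 + 253, S(-2)*(-46)) = -65/165756 + √((222 + 253)² + ((-⅗ + (⅕)*(-2))*(-46))²) = -65/165756 + √(475² + ((-⅗ - ⅖)*(-46))²) = -65/165756 + √(225625 + (-1*(-46))²) = -65/165756 + √(225625 + 46²) = -65/165756 + √(225625 + 2116) = -65/165756 + √227741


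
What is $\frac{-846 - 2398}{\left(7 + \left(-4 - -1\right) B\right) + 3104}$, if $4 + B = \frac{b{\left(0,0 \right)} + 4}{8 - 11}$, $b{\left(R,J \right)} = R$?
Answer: $- \frac{3244}{3127} \approx -1.0374$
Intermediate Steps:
$B = - \frac{16}{3}$ ($B = -4 + \frac{0 + 4}{8 - 11} = -4 + \frac{4}{-3} = -4 + 4 \left(- \frac{1}{3}\right) = -4 - \frac{4}{3} = - \frac{16}{3} \approx -5.3333$)
$\frac{-846 - 2398}{\left(7 + \left(-4 - -1\right) B\right) + 3104} = \frac{-846 - 2398}{\left(7 + \left(-4 - -1\right) \left(- \frac{16}{3}\right)\right) + 3104} = - \frac{3244}{\left(7 + \left(-4 + 1\right) \left(- \frac{16}{3}\right)\right) + 3104} = - \frac{3244}{\left(7 - -16\right) + 3104} = - \frac{3244}{\left(7 + 16\right) + 3104} = - \frac{3244}{23 + 3104} = - \frac{3244}{3127}$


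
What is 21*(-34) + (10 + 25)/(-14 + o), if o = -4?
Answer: -12887/18 ≈ -715.94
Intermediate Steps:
21*(-34) + (10 + 25)/(-14 + o) = 21*(-34) + (10 + 25)/(-14 - 4) = -714 + 35/(-18) = -714 + 35*(-1/18) = -714 - 35/18 = -12887/18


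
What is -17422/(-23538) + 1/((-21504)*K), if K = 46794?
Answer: 2921838319789/3947550824448 ≈ 0.74016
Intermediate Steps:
-17422/(-23538) + 1/((-21504)*K) = -17422/(-23538) + 1/(-21504*46794) = -17422*(-1/23538) - 1/21504*1/46794 = 8711/11769 - 1/1006258176 = 2921838319789/3947550824448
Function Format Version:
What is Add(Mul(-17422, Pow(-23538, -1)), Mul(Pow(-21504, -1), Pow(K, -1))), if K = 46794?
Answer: Rational(2921838319789, 3947550824448) ≈ 0.74016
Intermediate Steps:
Add(Mul(-17422, Pow(-23538, -1)), Mul(Pow(-21504, -1), Pow(K, -1))) = Add(Mul(-17422, Pow(-23538, -1)), Mul(Pow(-21504, -1), Pow(46794, -1))) = Add(Mul(-17422, Rational(-1, 23538)), Mul(Rational(-1, 21504), Rational(1, 46794))) = Add(Rational(8711, 11769), Rational(-1, 1006258176)) = Rational(2921838319789, 3947550824448)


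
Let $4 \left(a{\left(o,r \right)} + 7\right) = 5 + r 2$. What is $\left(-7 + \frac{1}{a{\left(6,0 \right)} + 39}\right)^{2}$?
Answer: $\frac{859329}{17689} \approx 48.58$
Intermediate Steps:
$a{\left(o,r \right)} = - \frac{23}{4} + \frac{r}{2}$ ($a{\left(o,r \right)} = -7 + \frac{5 + r 2}{4} = -7 + \frac{5 + 2 r}{4} = -7 + \left(\frac{5}{4} + \frac{r}{2}\right) = - \frac{23}{4} + \frac{r}{2}$)
$\left(-7 + \frac{1}{a{\left(6,0 \right)} + 39}\right)^{2} = \left(-7 + \frac{1}{\left(- \frac{23}{4} + \frac{1}{2} \cdot 0\right) + 39}\right)^{2} = \left(-7 + \frac{1}{\left(- \frac{23}{4} + 0\right) + 39}\right)^{2} = \left(-7 + \frac{1}{- \frac{23}{4} + 39}\right)^{2} = \left(-7 + \frac{1}{\frac{133}{4}}\right)^{2} = \left(-7 + \frac{4}{133}\right)^{2} = \left(- \frac{927}{133}\right)^{2} = \frac{859329}{17689}$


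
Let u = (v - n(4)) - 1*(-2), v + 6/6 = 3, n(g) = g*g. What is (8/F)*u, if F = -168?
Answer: 4/7 ≈ 0.57143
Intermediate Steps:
n(g) = g²
v = 2 (v = -1 + 3 = 2)
u = -12 (u = (2 - 1*4²) - 1*(-2) = (2 - 1*16) + 2 = (2 - 16) + 2 = -14 + 2 = -12)
(8/F)*u = (8/(-168))*(-12) = (8*(-1/168))*(-12) = -1/21*(-12) = 4/7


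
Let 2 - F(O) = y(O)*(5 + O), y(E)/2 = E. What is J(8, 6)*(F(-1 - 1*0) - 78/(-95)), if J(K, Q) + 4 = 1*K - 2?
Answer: 2056/95 ≈ 21.642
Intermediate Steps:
y(E) = 2*E
J(K, Q) = -6 + K (J(K, Q) = -4 + (1*K - 2) = -4 + (K - 2) = -4 + (-2 + K) = -6 + K)
F(O) = 2 - 2*O*(5 + O)
J(8, 6)*(F(-1 - 1*0) - 78/(-95)) = (-6 + 8)*((2 - 10*(-1 - 1*0) - 2*(-1 - 1*0)**2) - 78/(-95)) = 2*((2 - 10*(-1 + 0) - 2*(-1 + 0)**2) - 78*(-1/95)) = 2*((2 - 10*(-1) - 2*(-1)**2) + 78/95) = 2*((2 + 10 - 2*1) + 78/95) = 2*((2 + 10 - 2) + 78/95) = 2*(10 + 78/95) = 2*(1028/95) = 2056/95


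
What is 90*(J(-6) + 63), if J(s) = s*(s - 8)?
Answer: 13230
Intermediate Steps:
J(s) = s*(-8 + s)
90*(J(-6) + 63) = 90*(-6*(-8 - 6) + 63) = 90*(-6*(-14) + 63) = 90*(84 + 63) = 90*147 = 13230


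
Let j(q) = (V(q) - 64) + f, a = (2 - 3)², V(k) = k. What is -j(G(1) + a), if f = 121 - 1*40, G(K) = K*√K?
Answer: -19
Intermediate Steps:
G(K) = K^(3/2)
f = 81 (f = 121 - 40 = 81)
a = 1 (a = (-1)² = 1)
j(q) = 17 + q (j(q) = (q - 64) + 81 = (-64 + q) + 81 = 17 + q)
-j(G(1) + a) = -(17 + (1^(3/2) + 1)) = -(17 + (1 + 1)) = -(17 + 2) = -1*19 = -19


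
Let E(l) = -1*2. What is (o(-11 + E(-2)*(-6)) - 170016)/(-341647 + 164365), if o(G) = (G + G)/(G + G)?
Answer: 170015/177282 ≈ 0.95901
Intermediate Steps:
E(l) = -2
o(G) = 1 (o(G) = (2*G)/((2*G)) = (2*G)*(1/(2*G)) = 1)
(o(-11 + E(-2)*(-6)) - 170016)/(-341647 + 164365) = (1 - 170016)/(-341647 + 164365) = -170015/(-177282) = -170015*(-1/177282) = 170015/177282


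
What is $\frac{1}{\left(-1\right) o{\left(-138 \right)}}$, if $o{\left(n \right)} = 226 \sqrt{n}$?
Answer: $\frac{i \sqrt{138}}{31188} \approx 0.00037666 i$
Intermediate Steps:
$\frac{1}{\left(-1\right) o{\left(-138 \right)}} = \frac{1}{\left(-1\right) 226 \sqrt{-138}} = \frac{1}{\left(-1\right) 226 i \sqrt{138}} = \frac{1}{\left(-226\right) i \sqrt{138}} = \frac{i \sqrt{138}}{31188}$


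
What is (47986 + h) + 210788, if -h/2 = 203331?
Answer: -147888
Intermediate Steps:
h = -406662 (h = -2*203331 = -406662)
(47986 + h) + 210788 = (47986 - 406662) + 210788 = -358676 + 210788 = -147888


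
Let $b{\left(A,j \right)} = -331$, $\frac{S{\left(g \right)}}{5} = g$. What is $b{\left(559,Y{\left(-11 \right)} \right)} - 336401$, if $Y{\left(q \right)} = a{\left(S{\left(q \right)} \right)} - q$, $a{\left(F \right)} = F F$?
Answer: $-336732$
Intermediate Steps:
$S{\left(g \right)} = 5 g$
$a{\left(F \right)} = F^{2}$
$Y{\left(q \right)} = - q + 25 q^{2}$ ($Y{\left(q \right)} = \left(5 q\right)^{2} - q = 25 q^{2} - q = - q + 25 q^{2}$)
$b{\left(559,Y{\left(-11 \right)} \right)} - 336401 = -331 - 336401 = -336732$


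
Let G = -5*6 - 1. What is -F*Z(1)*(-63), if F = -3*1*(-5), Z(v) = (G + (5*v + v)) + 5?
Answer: -18900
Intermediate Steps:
G = -31 (G = -30 - 1 = -31)
Z(v) = -26 + 6*v (Z(v) = (-31 + (5*v + v)) + 5 = (-31 + 6*v) + 5 = -26 + 6*v)
F = 15 (F = -3*(-5) = 15)
-F*Z(1)*(-63) = -15*(-26 + 6*1)*(-63) = -15*(-26 + 6)*(-63) = -15*(-20)*(-63) = -(-300)*(-63) = -1*18900 = -18900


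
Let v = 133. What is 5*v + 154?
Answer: 819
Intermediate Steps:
5*v + 154 = 5*133 + 154 = 665 + 154 = 819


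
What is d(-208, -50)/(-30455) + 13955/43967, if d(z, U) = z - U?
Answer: 431946311/1339014985 ≈ 0.32259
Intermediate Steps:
d(-208, -50)/(-30455) + 13955/43967 = (-208 - 1*(-50))/(-30455) + 13955/43967 = (-208 + 50)*(-1/30455) + 13955*(1/43967) = -158*(-1/30455) + 13955/43967 = 158/30455 + 13955/43967 = 431946311/1339014985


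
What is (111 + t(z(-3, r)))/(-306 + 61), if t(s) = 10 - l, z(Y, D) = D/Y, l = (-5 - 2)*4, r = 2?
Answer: -149/245 ≈ -0.60816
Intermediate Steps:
l = -28 (l = -7*4 = -28)
t(s) = 38 (t(s) = 10 - 1*(-28) = 10 + 28 = 38)
(111 + t(z(-3, r)))/(-306 + 61) = (111 + 38)/(-306 + 61) = 149/(-245) = 149*(-1/245) = -149/245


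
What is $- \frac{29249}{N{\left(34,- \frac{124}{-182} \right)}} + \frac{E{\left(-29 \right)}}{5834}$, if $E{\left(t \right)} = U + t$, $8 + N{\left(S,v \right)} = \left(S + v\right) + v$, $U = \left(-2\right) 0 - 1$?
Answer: $- \frac{7764096653}{7263330} \approx -1068.9$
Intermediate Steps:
$U = -1$ ($U = 0 - 1 = -1$)
$N{\left(S,v \right)} = -8 + S + 2 v$ ($N{\left(S,v \right)} = -8 + \left(\left(S + v\right) + v\right) = -8 + \left(S + 2 v\right) = -8 + S + 2 v$)
$E{\left(t \right)} = -1 + t$
$- \frac{29249}{N{\left(34,- \frac{124}{-182} \right)}} + \frac{E{\left(-29 \right)}}{5834} = - \frac{29249}{-8 + 34 + 2 \left(- \frac{124}{-182}\right)} + \frac{-1 - 29}{5834} = - \frac{29249}{-8 + 34 + 2 \left(\left(-124\right) \left(- \frac{1}{182}\right)\right)} - \frac{15}{2917} = - \frac{29249}{-8 + 34 + 2 \cdot \frac{62}{91}} - \frac{15}{2917} = - \frac{29249}{-8 + 34 + \frac{124}{91}} - \frac{15}{2917} = - \frac{29249}{\frac{2490}{91}} - \frac{15}{2917} = \left(-29249\right) \frac{91}{2490} - \frac{15}{2917} = - \frac{2661659}{2490} - \frac{15}{2917} = - \frac{7764096653}{7263330}$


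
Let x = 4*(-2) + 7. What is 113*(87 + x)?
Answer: 9718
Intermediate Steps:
x = -1 (x = -8 + 7 = -1)
113*(87 + x) = 113*(87 - 1) = 113*86 = 9718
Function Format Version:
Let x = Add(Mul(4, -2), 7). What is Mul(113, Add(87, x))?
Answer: 9718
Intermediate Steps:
x = -1 (x = Add(-8, 7) = -1)
Mul(113, Add(87, x)) = Mul(113, Add(87, -1)) = Mul(113, 86) = 9718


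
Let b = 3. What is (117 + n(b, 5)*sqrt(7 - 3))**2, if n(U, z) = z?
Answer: 16129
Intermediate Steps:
(117 + n(b, 5)*sqrt(7 - 3))**2 = (117 + 5*sqrt(7 - 3))**2 = (117 + 5*sqrt(4))**2 = (117 + 5*2)**2 = (117 + 10)**2 = 127**2 = 16129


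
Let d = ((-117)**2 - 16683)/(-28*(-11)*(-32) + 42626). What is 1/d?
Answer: -16385/1497 ≈ -10.945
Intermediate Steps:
d = -1497/16385 (d = (13689 - 16683)/(308*(-32) + 42626) = -2994/(-9856 + 42626) = -2994/32770 = -2994*1/32770 = -1497/16385 ≈ -0.091364)
1/d = 1/(-1497/16385) = -16385/1497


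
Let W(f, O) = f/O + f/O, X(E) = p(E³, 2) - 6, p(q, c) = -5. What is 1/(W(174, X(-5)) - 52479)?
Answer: -11/577617 ≈ -1.9044e-5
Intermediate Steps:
X(E) = -11 (X(E) = -5 - 6 = -11)
W(f, O) = 2*f/O
1/(W(174, X(-5)) - 52479) = 1/(2*174/(-11) - 52479) = 1/(2*174*(-1/11) - 52479) = 1/(-348/11 - 52479) = 1/(-577617/11) = -11/577617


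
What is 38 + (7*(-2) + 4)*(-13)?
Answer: 168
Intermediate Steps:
38 + (7*(-2) + 4)*(-13) = 38 + (-14 + 4)*(-13) = 38 - 10*(-13) = 38 + 130 = 168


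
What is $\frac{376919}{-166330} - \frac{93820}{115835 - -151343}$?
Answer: $- \frac{58154772591}{22219858370} \approx -2.6172$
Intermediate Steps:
$\frac{376919}{-166330} - \frac{93820}{115835 - -151343} = 376919 \left(- \frac{1}{166330}\right) - \frac{93820}{115835 + 151343} = - \frac{376919}{166330} - \frac{93820}{267178} = - \frac{376919}{166330} - \frac{46910}{133589} = - \frac{58154772591}{22219858370}$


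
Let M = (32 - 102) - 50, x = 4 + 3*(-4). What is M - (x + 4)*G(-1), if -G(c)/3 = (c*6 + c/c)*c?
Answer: -180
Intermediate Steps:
x = -8 (x = 4 - 12 = -8)
M = -120 (M = -70 - 50 = -120)
G(c) = -3*c*(1 + 6*c) (G(c) = -3*(c*6 + c/c)*c = -3*(6*c + 1)*c = -3*(1 + 6*c)*c = -3*c*(1 + 6*c))
M - (x + 4)*G(-1) = -120 - (-8 + 4)*(-3*(-1)*(1 + 6*(-1))) = -120 - (-4)*(-3*(-1)*(1 - 6)) = -120 - (-4)*(-3*(-1)*(-5)) = -120 - (-4)*(-15) = -120 - 1*60 = -120 - 60 = -180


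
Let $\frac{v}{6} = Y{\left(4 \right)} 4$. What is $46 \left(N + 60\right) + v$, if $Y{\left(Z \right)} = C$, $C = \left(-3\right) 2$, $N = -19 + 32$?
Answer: $3214$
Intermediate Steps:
$N = 13$
$C = -6$
$Y{\left(Z \right)} = -6$
$v = -144$ ($v = 6 \left(\left(-6\right) 4\right) = 6 \left(-24\right) = -144$)
$46 \left(N + 60\right) + v = 46 \left(13 + 60\right) - 144 = 46 \cdot 73 - 144 = 3358 - 144 = 3214$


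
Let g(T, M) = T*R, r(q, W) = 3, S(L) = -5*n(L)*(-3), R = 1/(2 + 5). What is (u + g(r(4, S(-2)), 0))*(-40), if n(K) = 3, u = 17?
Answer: -4880/7 ≈ -697.14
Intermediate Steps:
R = ⅐ (R = 1/7 = ⅐ ≈ 0.14286)
S(L) = 45 (S(L) = -5*3*(-3) = -15*(-3) = 45)
g(T, M) = T/7 (g(T, M) = T*(⅐) = T/7)
(u + g(r(4, S(-2)), 0))*(-40) = (17 + (⅐)*3)*(-40) = (17 + 3/7)*(-40) = (122/7)*(-40) = -4880/7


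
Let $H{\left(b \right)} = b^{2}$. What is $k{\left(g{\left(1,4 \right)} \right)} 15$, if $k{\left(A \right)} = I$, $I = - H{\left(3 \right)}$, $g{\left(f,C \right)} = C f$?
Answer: $-135$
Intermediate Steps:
$I = -9$ ($I = - 3^{2} = \left(-1\right) 9 = -9$)
$k{\left(A \right)} = -9$
$k{\left(g{\left(1,4 \right)} \right)} 15 = \left(-9\right) 15 = -135$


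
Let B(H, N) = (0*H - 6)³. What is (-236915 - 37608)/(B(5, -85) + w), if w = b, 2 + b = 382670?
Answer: -274523/382452 ≈ -0.71780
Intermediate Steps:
b = 382668 (b = -2 + 382670 = 382668)
w = 382668
B(H, N) = -216 (B(H, N) = (0 - 6)³ = (-6)³ = -216)
(-236915 - 37608)/(B(5, -85) + w) = (-236915 - 37608)/(-216 + 382668) = -274523/382452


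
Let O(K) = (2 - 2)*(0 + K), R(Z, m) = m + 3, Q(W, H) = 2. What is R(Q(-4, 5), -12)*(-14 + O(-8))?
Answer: 126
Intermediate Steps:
R(Z, m) = 3 + m
O(K) = 0 (O(K) = 0*K = 0)
R(Q(-4, 5), -12)*(-14 + O(-8)) = (3 - 12)*(-14 + 0) = -9*(-14) = 126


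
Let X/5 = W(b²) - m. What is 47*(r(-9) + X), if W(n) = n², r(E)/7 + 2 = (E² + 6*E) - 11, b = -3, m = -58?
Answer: 37271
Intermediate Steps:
r(E) = -91 + 7*E² + 42*E (r(E) = -14 + 7*((E² + 6*E) - 11) = -14 + 7*(-11 + E² + 6*E) = -14 + (-77 + 7*E² + 42*E) = -91 + 7*E² + 42*E)
X = 695 (X = 5*(((-3)²)² - 1*(-58)) = 5*(9² + 58) = 5*(81 + 58) = 5*139 = 695)
47*(r(-9) + X) = 47*((-91 + 7*(-9)² + 42*(-9)) + 695) = 47*((-91 + 7*81 - 378) + 695) = 47*((-91 + 567 - 378) + 695) = 47*(98 + 695) = 47*793 = 37271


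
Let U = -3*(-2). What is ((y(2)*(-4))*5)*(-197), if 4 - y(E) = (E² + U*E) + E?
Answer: -55160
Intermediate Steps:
U = 6
y(E) = 4 - E² - 7*E (y(E) = 4 - ((E² + 6*E) + E) = 4 - (E² + 7*E) = 4 + (-E² - 7*E) = 4 - E² - 7*E)
((y(2)*(-4))*5)*(-197) = (((4 - 1*2² - 7*2)*(-4))*5)*(-197) = (((4 - 1*4 - 14)*(-4))*5)*(-197) = (((4 - 4 - 14)*(-4))*5)*(-197) = (-14*(-4)*5)*(-197) = (56*5)*(-197) = 280*(-197) = -55160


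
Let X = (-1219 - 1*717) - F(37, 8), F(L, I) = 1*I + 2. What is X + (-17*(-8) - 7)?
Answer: -1817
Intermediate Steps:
F(L, I) = 2 + I (F(L, I) = I + 2 = 2 + I)
X = -1946 (X = (-1219 - 1*717) - (2 + 8) = (-1219 - 717) - 1*10 = -1936 - 10 = -1946)
X + (-17*(-8) - 7) = -1946 + (-17*(-8) - 7) = -1946 + (136 - 7) = -1946 + 129 = -1817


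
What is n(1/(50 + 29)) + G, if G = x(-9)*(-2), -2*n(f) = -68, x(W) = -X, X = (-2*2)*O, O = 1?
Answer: 26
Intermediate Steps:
X = -4 (X = -2*2*1 = -4*1 = -4)
x(W) = 4 (x(W) = -1*(-4) = 4)
n(f) = 34 (n(f) = -½*(-68) = 34)
G = -8 (G = 4*(-2) = -8)
n(1/(50 + 29)) + G = 34 - 8 = 26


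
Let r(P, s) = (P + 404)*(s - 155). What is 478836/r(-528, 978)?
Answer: -119709/25513 ≈ -4.6921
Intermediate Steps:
r(P, s) = (-155 + s)*(404 + P) (r(P, s) = (404 + P)*(-155 + s) = (-155 + s)*(404 + P))
478836/r(-528, 978) = 478836/(-62620 - 155*(-528) + 404*978 - 528*978) = 478836/(-62620 + 81840 + 395112 - 516384) = 478836/(-102052) = 478836*(-1/102052) = -119709/25513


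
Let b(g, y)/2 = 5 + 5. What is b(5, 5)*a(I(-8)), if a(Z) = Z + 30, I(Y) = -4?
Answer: 520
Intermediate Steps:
b(g, y) = 20 (b(g, y) = 2*(5 + 5) = 2*10 = 20)
a(Z) = 30 + Z
b(5, 5)*a(I(-8)) = 20*(30 - 4) = 20*26 = 520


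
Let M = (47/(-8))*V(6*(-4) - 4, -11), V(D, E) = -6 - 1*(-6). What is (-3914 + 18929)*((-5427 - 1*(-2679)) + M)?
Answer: -41261220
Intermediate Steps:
V(D, E) = 0 (V(D, E) = -6 + 6 = 0)
M = 0 (M = (47/(-8))*0 = (47*(-⅛))*0 = -47/8*0 = 0)
(-3914 + 18929)*((-5427 - 1*(-2679)) + M) = (-3914 + 18929)*((-5427 - 1*(-2679)) + 0) = 15015*((-5427 + 2679) + 0) = 15015*(-2748 + 0) = 15015*(-2748) = -41261220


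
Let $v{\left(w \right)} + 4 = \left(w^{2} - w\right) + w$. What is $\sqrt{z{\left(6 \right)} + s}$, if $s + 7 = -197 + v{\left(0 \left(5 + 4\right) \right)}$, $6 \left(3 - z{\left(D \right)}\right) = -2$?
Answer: $\frac{i \sqrt{1842}}{3} \approx 14.306 i$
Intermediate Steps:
$v{\left(w \right)} = -4 + w^{2}$ ($v{\left(w \right)} = -4 + \left(\left(w^{2} - w\right) + w\right) = -4 + w^{2}$)
$z{\left(D \right)} = \frac{10}{3}$ ($z{\left(D \right)} = 3 - - \frac{1}{3} = 3 + \frac{1}{3} = \frac{10}{3}$)
$s = -208$ ($s = -7 - \left(201 + 0\right) = -7 + \left(-197 + \left(-4 + 0\right)\right) = -7 - 201 = -208$)
$\sqrt{z{\left(6 \right)} + s} = \sqrt{\frac{10}{3} - 208} = \sqrt{- \frac{614}{3}} = \frac{i \sqrt{1842}}{3}$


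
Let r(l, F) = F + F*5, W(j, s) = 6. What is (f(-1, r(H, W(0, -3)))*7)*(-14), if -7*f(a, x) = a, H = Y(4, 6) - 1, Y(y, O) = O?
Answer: -14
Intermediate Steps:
H = 5 (H = 6 - 1 = 5)
r(l, F) = 6*F (r(l, F) = F + 5*F = 6*F)
f(a, x) = -a/7
(f(-1, r(H, W(0, -3)))*7)*(-14) = (-1/7*(-1)*7)*(-14) = ((1/7)*7)*(-14) = 1*(-14) = -14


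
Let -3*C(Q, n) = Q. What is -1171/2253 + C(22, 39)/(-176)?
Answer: -8617/18024 ≈ -0.47808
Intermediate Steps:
C(Q, n) = -Q/3
-1171/2253 + C(22, 39)/(-176) = -1171/2253 - 1/3*22/(-176) = -1171*1/2253 - 22/3*(-1/176) = -1171/2253 + 1/24 = -8617/18024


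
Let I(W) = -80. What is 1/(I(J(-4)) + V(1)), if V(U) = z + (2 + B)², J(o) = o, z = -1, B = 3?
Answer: -1/56 ≈ -0.017857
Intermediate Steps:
V(U) = 24 (V(U) = -1 + (2 + 3)² = -1 + 5² = -1 + 25 = 24)
1/(I(J(-4)) + V(1)) = 1/(-80 + 24) = 1/(-56) = -1/56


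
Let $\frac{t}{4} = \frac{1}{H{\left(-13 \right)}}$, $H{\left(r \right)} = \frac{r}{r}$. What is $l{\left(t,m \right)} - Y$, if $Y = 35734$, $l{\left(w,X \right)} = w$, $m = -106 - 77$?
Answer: $-35730$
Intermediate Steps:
$H{\left(r \right)} = 1$
$m = -183$ ($m = -106 - 77 = -183$)
$t = 4$ ($t = \frac{4}{1} = 4 \cdot 1 = 4$)
$l{\left(t,m \right)} - Y = 4 - 35734 = -35730$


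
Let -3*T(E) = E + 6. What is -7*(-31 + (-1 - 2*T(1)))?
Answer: 574/3 ≈ 191.33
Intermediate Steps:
T(E) = -2 - E/3 (T(E) = -(E + 6)/3 = -(6 + E)/3 = -2 - E/3)
-7*(-31 + (-1 - 2*T(1))) = -7*(-31 + (-1 - 2*(-2 - 1/3*1))) = -7*(-31 + (-1 - 2*(-2 - 1/3))) = -7*(-31 + (-1 - 2*(-7/3))) = -7*(-31 + (-1 + 14/3)) = -7*(-31 + 11/3) = -7*(-82/3) = 574/3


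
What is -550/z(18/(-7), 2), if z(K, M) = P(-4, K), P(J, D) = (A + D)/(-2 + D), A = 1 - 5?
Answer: -8800/23 ≈ -382.61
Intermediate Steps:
A = -4
P(J, D) = (-4 + D)/(-2 + D)
z(K, M) = (-4 + K)/(-2 + K)
-550/z(18/(-7), 2) = -550*(-2 + 18/(-7))/(-4 + 18/(-7)) = -550*(-2 + 18*(-1/7))/(-4 + 18*(-1/7)) = -550*(-2 - 18/7)/(-4 - 18/7) = -550/(-46/7/(-32/7)) = -550/((-7/32*(-46/7))) = -550/23/16 = -550*16/23 = -8800/23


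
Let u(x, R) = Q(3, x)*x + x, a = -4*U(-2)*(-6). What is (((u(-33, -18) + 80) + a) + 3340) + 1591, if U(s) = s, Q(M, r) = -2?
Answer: 4996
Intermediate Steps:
a = -48 (a = -4*(-2)*(-6) = 8*(-6) = -48)
u(x, R) = -x (u(x, R) = -2*x + x = -x)
(((u(-33, -18) + 80) + a) + 3340) + 1591 = (((-1*(-33) + 80) - 48) + 3340) + 1591 = (((33 + 80) - 48) + 3340) + 1591 = ((113 - 48) + 3340) + 1591 = (65 + 3340) + 1591 = 3405 + 1591 = 4996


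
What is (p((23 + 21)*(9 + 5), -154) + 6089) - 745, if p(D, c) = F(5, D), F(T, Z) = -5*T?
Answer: 5319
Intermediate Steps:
p(D, c) = -25 (p(D, c) = -5*5 = -25)
(p((23 + 21)*(9 + 5), -154) + 6089) - 745 = (-25 + 6089) - 745 = 6064 - 745 = 5319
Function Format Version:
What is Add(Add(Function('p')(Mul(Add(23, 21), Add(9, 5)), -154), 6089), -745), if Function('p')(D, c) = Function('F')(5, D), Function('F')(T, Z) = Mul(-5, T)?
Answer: 5319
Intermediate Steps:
Function('p')(D, c) = -25 (Function('p')(D, c) = Mul(-5, 5) = -25)
Add(Add(Function('p')(Mul(Add(23, 21), Add(9, 5)), -154), 6089), -745) = Add(Add(-25, 6089), -745) = Add(6064, -745) = 5319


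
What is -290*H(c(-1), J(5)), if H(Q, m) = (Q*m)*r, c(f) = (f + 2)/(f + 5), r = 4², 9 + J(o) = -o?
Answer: 16240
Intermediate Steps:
J(o) = -9 - o
r = 16
c(f) = (2 + f)/(5 + f)
H(Q, m) = 16*Q*m (H(Q, m) = (Q*m)*16 = 16*Q*m)
-290*H(c(-1), J(5)) = -4640*(2 - 1)/(5 - 1)*(-9 - 1*5) = -4640*1/4*(-9 - 5) = -4640*(¼)*1*(-14) = -4640*(-14)/4 = -290*(-56) = 16240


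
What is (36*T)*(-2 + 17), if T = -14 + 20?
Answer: 3240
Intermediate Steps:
T = 6
(36*T)*(-2 + 17) = (36*6)*(-2 + 17) = 216*15 = 3240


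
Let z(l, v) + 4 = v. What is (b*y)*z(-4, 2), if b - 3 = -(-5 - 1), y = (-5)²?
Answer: -450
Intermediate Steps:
z(l, v) = -4 + v
y = 25
b = 9 (b = 3 - (-5 - 1) = 3 - 1*(-6) = 3 + 6 = 9)
(b*y)*z(-4, 2) = (9*25)*(-4 + 2) = 225*(-2) = -450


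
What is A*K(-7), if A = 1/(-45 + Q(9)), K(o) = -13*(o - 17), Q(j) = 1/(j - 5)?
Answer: -1248/179 ≈ -6.9721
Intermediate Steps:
Q(j) = 1/(-5 + j)
K(o) = 221 - 13*o (K(o) = -13*(-17 + o) = 221 - 13*o)
A = -4/179 (A = 1/(-45 + 1/(-5 + 9)) = 1/(-45 + 1/4) = 1/(-45 + ¼) = 1/(-179/4) = -4/179 ≈ -0.022346)
A*K(-7) = -4*(221 - 13*(-7))/179 = -4*(221 + 91)/179 = -4/179*312 = -1248/179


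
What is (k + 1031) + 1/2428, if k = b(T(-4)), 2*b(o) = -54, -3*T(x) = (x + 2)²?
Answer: 2437713/2428 ≈ 1004.0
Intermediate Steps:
T(x) = -(2 + x)²/3 (T(x) = -(x + 2)²/3 = -(2 + x)²/3)
b(o) = -27 (b(o) = (½)*(-54) = -27)
k = -27
(k + 1031) + 1/2428 = (-27 + 1031) + 1/2428 = 1004 + 1/2428 = 2437713/2428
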